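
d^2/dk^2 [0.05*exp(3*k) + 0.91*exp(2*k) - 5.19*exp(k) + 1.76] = (0.45*exp(2*k) + 3.64*exp(k) - 5.19)*exp(k)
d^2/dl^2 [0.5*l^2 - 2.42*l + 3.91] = 1.00000000000000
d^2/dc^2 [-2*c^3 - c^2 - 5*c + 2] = -12*c - 2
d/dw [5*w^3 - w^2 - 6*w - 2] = 15*w^2 - 2*w - 6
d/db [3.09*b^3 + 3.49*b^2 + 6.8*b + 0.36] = 9.27*b^2 + 6.98*b + 6.8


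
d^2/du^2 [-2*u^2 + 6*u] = -4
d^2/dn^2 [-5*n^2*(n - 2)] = 20 - 30*n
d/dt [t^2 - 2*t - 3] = 2*t - 2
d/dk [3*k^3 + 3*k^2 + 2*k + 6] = 9*k^2 + 6*k + 2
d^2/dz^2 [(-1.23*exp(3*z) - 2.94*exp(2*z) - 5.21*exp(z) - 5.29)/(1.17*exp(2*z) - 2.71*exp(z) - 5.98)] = (-1.683747*exp(6*z) + 11.699883*exp(5*z) - 35.375163*exp(4*z) - 368.621415*exp(3*z) - 707.197491*exp(2*z) - 523.008431*exp(z) - 100.583002)*exp(z)/(1.601613*exp(6*z) - 11.129157*exp(5*z) + 1.219725*exp(4*z) + 93.862205*exp(3*z) - 6.23415000000001*exp(2*z) - 290.732052*exp(z) - 213.847192)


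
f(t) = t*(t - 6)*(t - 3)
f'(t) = t*(t - 6) + t*(t - 3) + (t - 6)*(t - 3) = 3*t^2 - 18*t + 18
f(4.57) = -10.26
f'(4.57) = -1.61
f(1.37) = 10.34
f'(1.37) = -1.03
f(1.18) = 10.35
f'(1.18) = 0.94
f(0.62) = 7.94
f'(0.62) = 7.99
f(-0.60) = -14.26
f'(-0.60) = 29.88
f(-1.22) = -37.17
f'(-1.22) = 44.43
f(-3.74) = -245.52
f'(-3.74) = 127.28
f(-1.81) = -67.99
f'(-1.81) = 60.41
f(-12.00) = -3240.00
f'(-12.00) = 666.00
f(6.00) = 0.00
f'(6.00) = 18.00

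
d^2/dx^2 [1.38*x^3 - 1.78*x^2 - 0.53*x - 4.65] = 8.28*x - 3.56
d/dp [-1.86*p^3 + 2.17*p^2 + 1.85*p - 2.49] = -5.58*p^2 + 4.34*p + 1.85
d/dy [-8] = 0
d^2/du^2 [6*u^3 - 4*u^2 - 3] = 36*u - 8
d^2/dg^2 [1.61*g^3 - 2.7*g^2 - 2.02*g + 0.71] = 9.66*g - 5.4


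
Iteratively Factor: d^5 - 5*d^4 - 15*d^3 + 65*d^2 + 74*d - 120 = (d + 3)*(d^4 - 8*d^3 + 9*d^2 + 38*d - 40) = (d + 2)*(d + 3)*(d^3 - 10*d^2 + 29*d - 20) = (d - 1)*(d + 2)*(d + 3)*(d^2 - 9*d + 20) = (d - 5)*(d - 1)*(d + 2)*(d + 3)*(d - 4)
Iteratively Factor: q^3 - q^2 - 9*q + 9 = (q + 3)*(q^2 - 4*q + 3) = (q - 1)*(q + 3)*(q - 3)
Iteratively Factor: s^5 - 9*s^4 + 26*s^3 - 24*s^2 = (s)*(s^4 - 9*s^3 + 26*s^2 - 24*s) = s*(s - 4)*(s^3 - 5*s^2 + 6*s) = s*(s - 4)*(s - 3)*(s^2 - 2*s) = s*(s - 4)*(s - 3)*(s - 2)*(s)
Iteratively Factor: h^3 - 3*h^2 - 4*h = (h - 4)*(h^2 + h) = (h - 4)*(h + 1)*(h)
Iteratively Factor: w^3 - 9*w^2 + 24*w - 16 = (w - 4)*(w^2 - 5*w + 4) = (w - 4)^2*(w - 1)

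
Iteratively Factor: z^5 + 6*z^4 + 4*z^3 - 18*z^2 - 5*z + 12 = (z + 4)*(z^4 + 2*z^3 - 4*z^2 - 2*z + 3) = (z - 1)*(z + 4)*(z^3 + 3*z^2 - z - 3) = (z - 1)^2*(z + 4)*(z^2 + 4*z + 3) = (z - 1)^2*(z + 1)*(z + 4)*(z + 3)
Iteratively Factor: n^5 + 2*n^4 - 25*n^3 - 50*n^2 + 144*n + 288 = (n - 3)*(n^4 + 5*n^3 - 10*n^2 - 80*n - 96) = (n - 3)*(n + 4)*(n^3 + n^2 - 14*n - 24) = (n - 3)*(n + 3)*(n + 4)*(n^2 - 2*n - 8) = (n - 4)*(n - 3)*(n + 3)*(n + 4)*(n + 2)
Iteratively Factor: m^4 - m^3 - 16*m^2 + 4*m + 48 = (m + 2)*(m^3 - 3*m^2 - 10*m + 24) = (m + 2)*(m + 3)*(m^2 - 6*m + 8) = (m - 2)*(m + 2)*(m + 3)*(m - 4)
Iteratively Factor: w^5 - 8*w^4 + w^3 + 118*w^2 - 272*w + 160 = (w + 4)*(w^4 - 12*w^3 + 49*w^2 - 78*w + 40) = (w - 2)*(w + 4)*(w^3 - 10*w^2 + 29*w - 20) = (w - 2)*(w - 1)*(w + 4)*(w^2 - 9*w + 20) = (w - 5)*(w - 2)*(w - 1)*(w + 4)*(w - 4)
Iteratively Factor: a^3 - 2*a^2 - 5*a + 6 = (a - 3)*(a^2 + a - 2) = (a - 3)*(a + 2)*(a - 1)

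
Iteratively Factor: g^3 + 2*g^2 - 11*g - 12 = (g - 3)*(g^2 + 5*g + 4) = (g - 3)*(g + 4)*(g + 1)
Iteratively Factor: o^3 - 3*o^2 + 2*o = (o - 2)*(o^2 - o) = (o - 2)*(o - 1)*(o)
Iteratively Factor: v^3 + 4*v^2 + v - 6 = (v + 2)*(v^2 + 2*v - 3) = (v - 1)*(v + 2)*(v + 3)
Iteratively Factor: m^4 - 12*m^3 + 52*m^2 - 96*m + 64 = (m - 4)*(m^3 - 8*m^2 + 20*m - 16) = (m - 4)^2*(m^2 - 4*m + 4) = (m - 4)^2*(m - 2)*(m - 2)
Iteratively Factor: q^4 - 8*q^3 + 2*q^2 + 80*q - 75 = (q - 5)*(q^3 - 3*q^2 - 13*q + 15) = (q - 5)*(q + 3)*(q^2 - 6*q + 5) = (q - 5)*(q - 1)*(q + 3)*(q - 5)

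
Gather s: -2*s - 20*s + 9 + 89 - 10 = 88 - 22*s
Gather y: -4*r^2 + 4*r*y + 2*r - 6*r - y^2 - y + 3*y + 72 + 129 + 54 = -4*r^2 - 4*r - y^2 + y*(4*r + 2) + 255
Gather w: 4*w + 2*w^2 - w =2*w^2 + 3*w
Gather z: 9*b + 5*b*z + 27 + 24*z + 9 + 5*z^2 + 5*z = 9*b + 5*z^2 + z*(5*b + 29) + 36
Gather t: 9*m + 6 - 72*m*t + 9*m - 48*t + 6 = 18*m + t*(-72*m - 48) + 12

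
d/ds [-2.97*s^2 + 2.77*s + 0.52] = 2.77 - 5.94*s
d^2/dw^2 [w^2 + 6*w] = 2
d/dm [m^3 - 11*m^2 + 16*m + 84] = 3*m^2 - 22*m + 16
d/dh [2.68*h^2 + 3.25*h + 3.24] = 5.36*h + 3.25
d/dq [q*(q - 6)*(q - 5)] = 3*q^2 - 22*q + 30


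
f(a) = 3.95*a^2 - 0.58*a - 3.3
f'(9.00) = 70.52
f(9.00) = 311.43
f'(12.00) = 94.22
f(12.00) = 558.54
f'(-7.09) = -56.59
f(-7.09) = 199.37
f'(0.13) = 0.45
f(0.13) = -3.31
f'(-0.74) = -6.43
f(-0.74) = -0.71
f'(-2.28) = -18.59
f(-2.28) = 18.56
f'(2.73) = 20.99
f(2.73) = 24.56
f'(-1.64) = -13.54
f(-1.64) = 8.28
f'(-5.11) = -40.95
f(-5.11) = 102.81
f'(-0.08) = -1.21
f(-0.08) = -3.23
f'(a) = 7.9*a - 0.58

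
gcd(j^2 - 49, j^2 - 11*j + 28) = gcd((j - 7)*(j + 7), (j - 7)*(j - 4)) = j - 7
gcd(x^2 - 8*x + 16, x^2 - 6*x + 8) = x - 4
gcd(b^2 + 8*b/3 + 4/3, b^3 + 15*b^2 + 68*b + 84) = b + 2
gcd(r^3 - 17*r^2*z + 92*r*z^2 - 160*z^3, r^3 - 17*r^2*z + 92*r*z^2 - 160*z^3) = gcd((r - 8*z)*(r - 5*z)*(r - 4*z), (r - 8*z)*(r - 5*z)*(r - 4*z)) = -r^3 + 17*r^2*z - 92*r*z^2 + 160*z^3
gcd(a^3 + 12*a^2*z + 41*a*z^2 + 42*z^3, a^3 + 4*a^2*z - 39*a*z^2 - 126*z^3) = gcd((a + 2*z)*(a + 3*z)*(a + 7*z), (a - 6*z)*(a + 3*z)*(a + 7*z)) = a^2 + 10*a*z + 21*z^2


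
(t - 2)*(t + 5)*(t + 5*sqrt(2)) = t^3 + 3*t^2 + 5*sqrt(2)*t^2 - 10*t + 15*sqrt(2)*t - 50*sqrt(2)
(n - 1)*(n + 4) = n^2 + 3*n - 4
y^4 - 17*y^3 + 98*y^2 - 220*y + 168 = (y - 7)*(y - 6)*(y - 2)^2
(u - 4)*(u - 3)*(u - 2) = u^3 - 9*u^2 + 26*u - 24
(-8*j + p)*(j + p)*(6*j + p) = -48*j^3 - 50*j^2*p - j*p^2 + p^3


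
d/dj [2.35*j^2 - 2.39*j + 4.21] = 4.7*j - 2.39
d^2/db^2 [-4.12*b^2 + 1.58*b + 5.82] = -8.24000000000000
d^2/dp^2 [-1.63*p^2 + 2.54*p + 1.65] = -3.26000000000000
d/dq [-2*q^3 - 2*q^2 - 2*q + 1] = -6*q^2 - 4*q - 2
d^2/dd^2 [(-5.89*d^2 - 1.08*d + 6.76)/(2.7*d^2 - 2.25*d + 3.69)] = (-87.3099*d^3 + 647.77482*d^2 - 181.84176*d - 244.585818)/(19.683*d^6 - 49.2075*d^5 + 121.70655*d^4 - 145.891125*d^3 + 166.332285*d^2 - 91.908675*d + 50.243409)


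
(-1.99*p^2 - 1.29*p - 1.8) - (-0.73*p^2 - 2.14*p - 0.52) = -1.26*p^2 + 0.85*p - 1.28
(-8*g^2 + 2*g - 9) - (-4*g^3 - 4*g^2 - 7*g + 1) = 4*g^3 - 4*g^2 + 9*g - 10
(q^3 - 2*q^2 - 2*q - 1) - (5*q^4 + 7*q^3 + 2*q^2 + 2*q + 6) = -5*q^4 - 6*q^3 - 4*q^2 - 4*q - 7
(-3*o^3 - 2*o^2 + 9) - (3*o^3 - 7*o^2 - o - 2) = -6*o^3 + 5*o^2 + o + 11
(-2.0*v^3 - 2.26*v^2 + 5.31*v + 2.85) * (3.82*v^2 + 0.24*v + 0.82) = -7.64*v^5 - 9.1132*v^4 + 18.1018*v^3 + 10.3082*v^2 + 5.0382*v + 2.337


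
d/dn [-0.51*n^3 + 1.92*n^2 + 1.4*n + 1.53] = -1.53*n^2 + 3.84*n + 1.4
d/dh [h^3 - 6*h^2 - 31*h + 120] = 3*h^2 - 12*h - 31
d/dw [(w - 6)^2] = 2*w - 12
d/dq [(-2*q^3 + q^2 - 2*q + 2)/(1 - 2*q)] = 2*(4*q^3 - 4*q^2 + q + 1)/(4*q^2 - 4*q + 1)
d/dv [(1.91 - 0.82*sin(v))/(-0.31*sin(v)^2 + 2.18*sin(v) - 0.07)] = (-0.2542*sin(v)^2 + 1.1842*sin(v) - 4.1064)*cos(v)/(0.0961*sin(v)^4 - 1.3516*sin(v)^3 + 4.7958*sin(v)^2 - 0.3052*sin(v) + 0.0049)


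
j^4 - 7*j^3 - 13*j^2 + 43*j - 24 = (j - 8)*(j - 1)^2*(j + 3)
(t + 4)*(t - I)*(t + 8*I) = t^3 + 4*t^2 + 7*I*t^2 + 8*t + 28*I*t + 32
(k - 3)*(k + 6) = k^2 + 3*k - 18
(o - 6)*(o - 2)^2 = o^3 - 10*o^2 + 28*o - 24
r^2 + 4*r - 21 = (r - 3)*(r + 7)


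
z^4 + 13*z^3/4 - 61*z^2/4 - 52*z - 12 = (z - 4)*(z + 1/4)*(z + 3)*(z + 4)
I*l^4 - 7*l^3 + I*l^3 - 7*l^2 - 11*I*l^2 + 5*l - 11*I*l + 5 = (l + I)^2*(l + 5*I)*(I*l + I)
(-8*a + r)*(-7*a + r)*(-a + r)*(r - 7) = -56*a^3*r + 392*a^3 + 71*a^2*r^2 - 497*a^2*r - 16*a*r^3 + 112*a*r^2 + r^4 - 7*r^3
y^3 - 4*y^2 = y^2*(y - 4)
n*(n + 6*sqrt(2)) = n^2 + 6*sqrt(2)*n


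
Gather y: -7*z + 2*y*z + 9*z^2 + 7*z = 2*y*z + 9*z^2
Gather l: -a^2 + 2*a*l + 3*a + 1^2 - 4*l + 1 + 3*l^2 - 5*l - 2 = -a^2 + 3*a + 3*l^2 + l*(2*a - 9)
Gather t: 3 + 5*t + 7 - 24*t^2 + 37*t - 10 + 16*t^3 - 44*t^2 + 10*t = 16*t^3 - 68*t^2 + 52*t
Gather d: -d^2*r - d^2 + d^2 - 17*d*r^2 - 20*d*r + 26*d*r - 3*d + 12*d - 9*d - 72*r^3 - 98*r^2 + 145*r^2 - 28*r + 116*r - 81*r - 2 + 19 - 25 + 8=-d^2*r + d*(-17*r^2 + 6*r) - 72*r^3 + 47*r^2 + 7*r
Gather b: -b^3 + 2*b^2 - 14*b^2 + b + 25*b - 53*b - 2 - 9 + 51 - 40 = -b^3 - 12*b^2 - 27*b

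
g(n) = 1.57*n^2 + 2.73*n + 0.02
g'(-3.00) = -6.69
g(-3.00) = 5.96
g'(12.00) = 40.41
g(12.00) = 258.86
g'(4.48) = 16.80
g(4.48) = 43.76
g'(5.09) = 18.71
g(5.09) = 54.59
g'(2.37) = 10.17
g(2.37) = 15.31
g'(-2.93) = -6.47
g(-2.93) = 5.50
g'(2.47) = 10.49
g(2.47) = 16.34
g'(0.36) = 3.86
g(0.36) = 1.21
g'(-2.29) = -4.46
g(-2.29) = 2.00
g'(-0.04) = 2.60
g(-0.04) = -0.09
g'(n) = 3.14*n + 2.73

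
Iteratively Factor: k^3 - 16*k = (k)*(k^2 - 16) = k*(k - 4)*(k + 4)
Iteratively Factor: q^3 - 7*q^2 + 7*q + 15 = (q + 1)*(q^2 - 8*q + 15) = (q - 5)*(q + 1)*(q - 3)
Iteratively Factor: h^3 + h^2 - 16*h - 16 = (h - 4)*(h^2 + 5*h + 4) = (h - 4)*(h + 1)*(h + 4)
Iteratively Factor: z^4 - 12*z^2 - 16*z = (z - 4)*(z^3 + 4*z^2 + 4*z) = z*(z - 4)*(z^2 + 4*z + 4) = z*(z - 4)*(z + 2)*(z + 2)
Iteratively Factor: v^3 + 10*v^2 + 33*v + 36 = (v + 3)*(v^2 + 7*v + 12) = (v + 3)*(v + 4)*(v + 3)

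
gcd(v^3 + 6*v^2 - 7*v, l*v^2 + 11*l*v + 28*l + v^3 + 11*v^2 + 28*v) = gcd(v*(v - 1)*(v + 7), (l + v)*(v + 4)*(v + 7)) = v + 7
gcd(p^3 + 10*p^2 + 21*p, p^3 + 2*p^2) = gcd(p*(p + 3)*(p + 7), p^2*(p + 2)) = p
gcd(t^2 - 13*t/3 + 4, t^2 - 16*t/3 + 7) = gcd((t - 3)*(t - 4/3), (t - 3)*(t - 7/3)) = t - 3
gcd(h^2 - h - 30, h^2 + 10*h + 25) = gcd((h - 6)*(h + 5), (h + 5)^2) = h + 5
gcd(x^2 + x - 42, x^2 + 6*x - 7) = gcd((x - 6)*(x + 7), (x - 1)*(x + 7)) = x + 7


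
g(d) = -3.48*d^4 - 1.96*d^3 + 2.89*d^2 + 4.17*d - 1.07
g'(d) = -13.92*d^3 - 5.88*d^2 + 5.78*d + 4.17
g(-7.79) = -11746.94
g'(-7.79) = 6182.71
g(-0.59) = -2.54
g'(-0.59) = 1.57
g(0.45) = 1.07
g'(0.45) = 4.31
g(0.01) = -1.03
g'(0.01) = 4.23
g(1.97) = -49.04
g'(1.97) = -113.69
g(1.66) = -21.57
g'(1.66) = -66.11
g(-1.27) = -6.74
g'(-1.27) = 15.86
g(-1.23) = -6.14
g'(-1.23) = 14.07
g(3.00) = -297.35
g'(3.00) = -407.25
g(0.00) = -1.07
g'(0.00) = 4.17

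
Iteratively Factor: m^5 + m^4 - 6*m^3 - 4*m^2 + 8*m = (m - 1)*(m^4 + 2*m^3 - 4*m^2 - 8*m) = (m - 2)*(m - 1)*(m^3 + 4*m^2 + 4*m) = (m - 2)*(m - 1)*(m + 2)*(m^2 + 2*m) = (m - 2)*(m - 1)*(m + 2)^2*(m)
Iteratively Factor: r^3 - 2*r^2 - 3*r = (r)*(r^2 - 2*r - 3) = r*(r + 1)*(r - 3)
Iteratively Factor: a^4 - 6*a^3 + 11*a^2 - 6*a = (a)*(a^3 - 6*a^2 + 11*a - 6) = a*(a - 3)*(a^2 - 3*a + 2) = a*(a - 3)*(a - 1)*(a - 2)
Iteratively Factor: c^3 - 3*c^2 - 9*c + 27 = (c - 3)*(c^2 - 9) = (c - 3)^2*(c + 3)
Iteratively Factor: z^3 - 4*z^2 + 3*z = (z)*(z^2 - 4*z + 3) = z*(z - 3)*(z - 1)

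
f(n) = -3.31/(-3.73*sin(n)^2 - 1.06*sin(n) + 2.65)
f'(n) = -3.31*(7.46*sin(n)*cos(n) + 1.06*cos(n))/(-3.73*sin(n)^2 - 1.06*sin(n) + 2.65)^2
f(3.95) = -2.26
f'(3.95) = -4.61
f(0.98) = 4.12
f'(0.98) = -20.75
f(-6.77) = -1.42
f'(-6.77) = 1.31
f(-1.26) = -11.90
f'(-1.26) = 79.11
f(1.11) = 2.56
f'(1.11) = -6.83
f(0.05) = -1.28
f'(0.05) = -0.71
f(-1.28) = -13.67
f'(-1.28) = 98.54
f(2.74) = -1.99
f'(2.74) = 4.37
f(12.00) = -1.54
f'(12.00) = 1.79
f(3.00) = -1.36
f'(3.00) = 1.18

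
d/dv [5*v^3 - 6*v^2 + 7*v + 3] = 15*v^2 - 12*v + 7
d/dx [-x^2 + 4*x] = 4 - 2*x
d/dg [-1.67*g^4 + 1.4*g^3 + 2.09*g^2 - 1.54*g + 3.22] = -6.68*g^3 + 4.2*g^2 + 4.18*g - 1.54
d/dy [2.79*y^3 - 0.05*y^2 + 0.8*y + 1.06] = 8.37*y^2 - 0.1*y + 0.8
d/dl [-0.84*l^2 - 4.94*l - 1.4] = -1.68*l - 4.94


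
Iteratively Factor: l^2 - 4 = (l - 2)*(l + 2)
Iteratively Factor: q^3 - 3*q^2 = (q - 3)*(q^2) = q*(q - 3)*(q)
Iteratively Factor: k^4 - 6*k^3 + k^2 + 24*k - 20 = (k - 5)*(k^3 - k^2 - 4*k + 4) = (k - 5)*(k - 1)*(k^2 - 4) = (k - 5)*(k - 2)*(k - 1)*(k + 2)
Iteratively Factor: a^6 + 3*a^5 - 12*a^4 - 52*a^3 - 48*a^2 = (a - 4)*(a^5 + 7*a^4 + 16*a^3 + 12*a^2) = (a - 4)*(a + 3)*(a^4 + 4*a^3 + 4*a^2) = a*(a - 4)*(a + 3)*(a^3 + 4*a^2 + 4*a) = a*(a - 4)*(a + 2)*(a + 3)*(a^2 + 2*a) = a^2*(a - 4)*(a + 2)*(a + 3)*(a + 2)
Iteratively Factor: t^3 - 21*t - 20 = (t + 4)*(t^2 - 4*t - 5) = (t - 5)*(t + 4)*(t + 1)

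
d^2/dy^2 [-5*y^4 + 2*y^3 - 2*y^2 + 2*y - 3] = -60*y^2 + 12*y - 4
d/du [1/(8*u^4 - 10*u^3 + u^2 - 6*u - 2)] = 2*(-16*u^3 + 15*u^2 - u + 3)/(-8*u^4 + 10*u^3 - u^2 + 6*u + 2)^2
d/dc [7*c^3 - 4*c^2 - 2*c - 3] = 21*c^2 - 8*c - 2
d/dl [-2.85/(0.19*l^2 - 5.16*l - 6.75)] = (1.083*l - 14.706)/(-0.19*l^2 + 5.16*l + 6.75)^2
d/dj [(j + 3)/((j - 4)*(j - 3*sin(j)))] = ((j - 4)*(j + 3)*(3*cos(j) - 1) + (j - 4)*(j - 3*sin(j)) - (j + 3)*(j - 3*sin(j)))/((j - 4)^2*(j - 3*sin(j))^2)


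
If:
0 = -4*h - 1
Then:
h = -1/4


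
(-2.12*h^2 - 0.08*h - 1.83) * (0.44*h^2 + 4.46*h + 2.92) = -0.9328*h^4 - 9.4904*h^3 - 7.3524*h^2 - 8.3954*h - 5.3436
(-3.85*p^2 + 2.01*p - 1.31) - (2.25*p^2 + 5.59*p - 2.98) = -6.1*p^2 - 3.58*p + 1.67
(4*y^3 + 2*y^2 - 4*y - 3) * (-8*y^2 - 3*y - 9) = -32*y^5 - 28*y^4 - 10*y^3 + 18*y^2 + 45*y + 27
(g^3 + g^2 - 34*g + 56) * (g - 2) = g^4 - g^3 - 36*g^2 + 124*g - 112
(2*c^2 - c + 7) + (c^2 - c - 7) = 3*c^2 - 2*c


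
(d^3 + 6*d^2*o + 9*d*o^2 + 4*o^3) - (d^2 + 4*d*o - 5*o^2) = d^3 + 6*d^2*o - d^2 + 9*d*o^2 - 4*d*o + 4*o^3 + 5*o^2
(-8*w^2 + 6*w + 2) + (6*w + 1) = -8*w^2 + 12*w + 3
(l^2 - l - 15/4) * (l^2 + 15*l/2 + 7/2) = l^4 + 13*l^3/2 - 31*l^2/4 - 253*l/8 - 105/8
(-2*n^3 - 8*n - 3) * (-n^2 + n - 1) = 2*n^5 - 2*n^4 + 10*n^3 - 5*n^2 + 5*n + 3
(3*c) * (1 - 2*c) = -6*c^2 + 3*c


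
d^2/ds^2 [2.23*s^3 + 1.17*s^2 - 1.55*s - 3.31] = 13.38*s + 2.34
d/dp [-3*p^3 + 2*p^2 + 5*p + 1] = -9*p^2 + 4*p + 5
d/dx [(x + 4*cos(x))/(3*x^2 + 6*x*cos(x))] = -(2*x^2*sin(x) + x^2 + 8*x*cos(x) + 8*cos(x)^2)/(3*x^2*(x + 2*cos(x))^2)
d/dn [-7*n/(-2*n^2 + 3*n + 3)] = 7*(-2*n^2 - 3)/(4*n^4 - 12*n^3 - 3*n^2 + 18*n + 9)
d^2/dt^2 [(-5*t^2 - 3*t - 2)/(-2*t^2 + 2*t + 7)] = 2*(32*t^3 + 234*t^2 + 102*t + 239)/(8*t^6 - 24*t^5 - 60*t^4 + 160*t^3 + 210*t^2 - 294*t - 343)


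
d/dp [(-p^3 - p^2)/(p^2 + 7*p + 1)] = p*(-p^3 - 14*p^2 - 10*p - 2)/(p^4 + 14*p^3 + 51*p^2 + 14*p + 1)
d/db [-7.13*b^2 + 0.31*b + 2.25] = 0.31 - 14.26*b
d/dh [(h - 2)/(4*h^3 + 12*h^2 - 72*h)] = (h*(h^2 + 3*h - 18) - 3*(h - 2)*(h^2 + 2*h - 6))/(4*h^2*(h^2 + 3*h - 18)^2)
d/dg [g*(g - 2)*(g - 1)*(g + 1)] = 4*g^3 - 6*g^2 - 2*g + 2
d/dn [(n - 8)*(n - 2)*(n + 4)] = 3*n^2 - 12*n - 24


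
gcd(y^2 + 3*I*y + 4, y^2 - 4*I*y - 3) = y - I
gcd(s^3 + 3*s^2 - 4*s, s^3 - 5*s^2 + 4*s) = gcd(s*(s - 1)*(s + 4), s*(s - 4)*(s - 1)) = s^2 - s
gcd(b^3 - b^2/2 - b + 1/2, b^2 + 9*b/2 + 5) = 1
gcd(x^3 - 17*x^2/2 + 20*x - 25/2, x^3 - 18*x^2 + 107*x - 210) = x - 5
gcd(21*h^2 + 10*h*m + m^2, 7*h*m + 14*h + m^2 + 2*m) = 7*h + m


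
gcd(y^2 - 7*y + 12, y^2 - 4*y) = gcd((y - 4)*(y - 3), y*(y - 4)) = y - 4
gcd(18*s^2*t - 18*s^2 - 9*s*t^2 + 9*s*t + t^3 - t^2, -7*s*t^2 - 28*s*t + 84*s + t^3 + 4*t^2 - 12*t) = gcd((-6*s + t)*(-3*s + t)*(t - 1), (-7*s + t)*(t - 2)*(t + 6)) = 1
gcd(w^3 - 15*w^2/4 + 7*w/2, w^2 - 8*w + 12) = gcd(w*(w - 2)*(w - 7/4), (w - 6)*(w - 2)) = w - 2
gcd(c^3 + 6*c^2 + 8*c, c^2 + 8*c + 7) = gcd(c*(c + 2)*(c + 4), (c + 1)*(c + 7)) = 1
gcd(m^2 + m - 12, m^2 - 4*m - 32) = m + 4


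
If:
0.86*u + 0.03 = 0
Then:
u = -0.03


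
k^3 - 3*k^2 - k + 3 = (k - 3)*(k - 1)*(k + 1)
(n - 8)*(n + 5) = n^2 - 3*n - 40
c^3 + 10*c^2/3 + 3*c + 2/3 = (c + 1/3)*(c + 1)*(c + 2)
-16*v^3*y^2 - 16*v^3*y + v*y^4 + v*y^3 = y*(-4*v + y)*(4*v + y)*(v*y + v)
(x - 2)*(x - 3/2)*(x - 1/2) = x^3 - 4*x^2 + 19*x/4 - 3/2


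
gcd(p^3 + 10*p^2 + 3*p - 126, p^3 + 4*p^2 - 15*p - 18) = p^2 + 3*p - 18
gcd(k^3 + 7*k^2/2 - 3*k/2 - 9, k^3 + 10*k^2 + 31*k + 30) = k^2 + 5*k + 6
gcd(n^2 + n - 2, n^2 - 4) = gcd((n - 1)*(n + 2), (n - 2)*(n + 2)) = n + 2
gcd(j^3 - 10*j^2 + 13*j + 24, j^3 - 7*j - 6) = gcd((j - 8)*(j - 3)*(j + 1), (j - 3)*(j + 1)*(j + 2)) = j^2 - 2*j - 3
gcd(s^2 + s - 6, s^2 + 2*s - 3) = s + 3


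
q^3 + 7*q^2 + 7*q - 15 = (q - 1)*(q + 3)*(q + 5)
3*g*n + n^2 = n*(3*g + n)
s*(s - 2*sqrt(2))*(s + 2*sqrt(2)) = s^3 - 8*s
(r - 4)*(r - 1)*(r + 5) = r^3 - 21*r + 20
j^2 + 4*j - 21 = (j - 3)*(j + 7)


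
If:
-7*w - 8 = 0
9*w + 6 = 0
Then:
No Solution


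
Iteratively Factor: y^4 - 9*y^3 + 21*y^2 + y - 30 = (y + 1)*(y^3 - 10*y^2 + 31*y - 30) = (y - 5)*(y + 1)*(y^2 - 5*y + 6) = (y - 5)*(y - 3)*(y + 1)*(y - 2)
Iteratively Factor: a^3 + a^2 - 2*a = (a + 2)*(a^2 - a) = a*(a + 2)*(a - 1)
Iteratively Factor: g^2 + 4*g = (g + 4)*(g)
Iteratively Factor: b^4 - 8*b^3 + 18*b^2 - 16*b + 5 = (b - 1)*(b^3 - 7*b^2 + 11*b - 5) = (b - 1)^2*(b^2 - 6*b + 5) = (b - 5)*(b - 1)^2*(b - 1)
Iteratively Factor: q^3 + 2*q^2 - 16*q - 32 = (q + 2)*(q^2 - 16) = (q + 2)*(q + 4)*(q - 4)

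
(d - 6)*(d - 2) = d^2 - 8*d + 12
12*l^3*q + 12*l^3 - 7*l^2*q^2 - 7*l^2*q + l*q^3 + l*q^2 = (-4*l + q)*(-3*l + q)*(l*q + l)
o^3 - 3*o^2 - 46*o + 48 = (o - 8)*(o - 1)*(o + 6)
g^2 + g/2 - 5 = (g - 2)*(g + 5/2)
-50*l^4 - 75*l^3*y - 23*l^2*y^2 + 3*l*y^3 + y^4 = (-5*l + y)*(l + y)*(2*l + y)*(5*l + y)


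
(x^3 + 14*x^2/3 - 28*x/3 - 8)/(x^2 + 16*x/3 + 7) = (3*x^3 + 14*x^2 - 28*x - 24)/(3*x^2 + 16*x + 21)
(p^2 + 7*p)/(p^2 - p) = (p + 7)/(p - 1)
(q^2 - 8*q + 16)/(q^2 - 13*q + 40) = (q^2 - 8*q + 16)/(q^2 - 13*q + 40)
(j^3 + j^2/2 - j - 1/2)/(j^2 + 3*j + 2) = (2*j^2 - j - 1)/(2*(j + 2))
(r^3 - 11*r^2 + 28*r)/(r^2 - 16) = r*(r - 7)/(r + 4)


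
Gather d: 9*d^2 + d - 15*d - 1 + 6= 9*d^2 - 14*d + 5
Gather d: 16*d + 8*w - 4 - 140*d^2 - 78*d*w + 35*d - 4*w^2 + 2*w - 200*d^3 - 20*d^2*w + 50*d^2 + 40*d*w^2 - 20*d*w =-200*d^3 + d^2*(-20*w - 90) + d*(40*w^2 - 98*w + 51) - 4*w^2 + 10*w - 4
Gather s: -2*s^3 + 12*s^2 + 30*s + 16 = -2*s^3 + 12*s^2 + 30*s + 16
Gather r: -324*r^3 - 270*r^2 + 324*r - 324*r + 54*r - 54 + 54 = -324*r^3 - 270*r^2 + 54*r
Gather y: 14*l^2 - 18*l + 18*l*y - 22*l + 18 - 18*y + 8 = 14*l^2 - 40*l + y*(18*l - 18) + 26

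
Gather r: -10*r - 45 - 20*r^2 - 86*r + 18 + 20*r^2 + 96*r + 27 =0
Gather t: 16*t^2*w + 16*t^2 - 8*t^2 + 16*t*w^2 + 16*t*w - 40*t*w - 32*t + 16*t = t^2*(16*w + 8) + t*(16*w^2 - 24*w - 16)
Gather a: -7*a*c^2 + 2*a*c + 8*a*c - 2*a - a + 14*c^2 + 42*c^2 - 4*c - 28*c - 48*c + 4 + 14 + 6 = a*(-7*c^2 + 10*c - 3) + 56*c^2 - 80*c + 24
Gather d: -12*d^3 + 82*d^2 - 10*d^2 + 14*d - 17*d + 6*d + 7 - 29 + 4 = -12*d^3 + 72*d^2 + 3*d - 18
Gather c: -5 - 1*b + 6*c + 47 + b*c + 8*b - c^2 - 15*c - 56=7*b - c^2 + c*(b - 9) - 14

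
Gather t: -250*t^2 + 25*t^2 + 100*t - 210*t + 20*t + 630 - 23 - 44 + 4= -225*t^2 - 90*t + 567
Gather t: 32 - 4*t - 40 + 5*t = t - 8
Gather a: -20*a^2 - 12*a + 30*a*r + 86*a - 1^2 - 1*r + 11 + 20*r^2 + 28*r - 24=-20*a^2 + a*(30*r + 74) + 20*r^2 + 27*r - 14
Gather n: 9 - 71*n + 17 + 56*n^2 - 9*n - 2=56*n^2 - 80*n + 24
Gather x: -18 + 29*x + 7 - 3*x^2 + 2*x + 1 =-3*x^2 + 31*x - 10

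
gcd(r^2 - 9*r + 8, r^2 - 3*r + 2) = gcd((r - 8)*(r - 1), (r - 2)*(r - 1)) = r - 1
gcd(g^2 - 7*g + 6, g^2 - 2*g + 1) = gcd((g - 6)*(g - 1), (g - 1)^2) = g - 1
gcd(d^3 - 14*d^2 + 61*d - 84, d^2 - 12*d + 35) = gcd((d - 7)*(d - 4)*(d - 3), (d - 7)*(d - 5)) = d - 7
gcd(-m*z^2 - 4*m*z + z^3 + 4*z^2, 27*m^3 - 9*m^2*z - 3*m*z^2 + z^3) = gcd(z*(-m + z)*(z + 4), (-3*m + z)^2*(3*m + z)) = 1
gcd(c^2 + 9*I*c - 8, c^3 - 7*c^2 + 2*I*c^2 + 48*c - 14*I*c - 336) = c + 8*I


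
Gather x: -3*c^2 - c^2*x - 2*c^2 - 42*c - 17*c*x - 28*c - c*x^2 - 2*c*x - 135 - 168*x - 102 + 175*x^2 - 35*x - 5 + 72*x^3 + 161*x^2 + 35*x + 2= -5*c^2 - 70*c + 72*x^3 + x^2*(336 - c) + x*(-c^2 - 19*c - 168) - 240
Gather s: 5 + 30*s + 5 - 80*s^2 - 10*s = -80*s^2 + 20*s + 10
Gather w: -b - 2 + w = -b + w - 2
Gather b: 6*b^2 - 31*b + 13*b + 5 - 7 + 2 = 6*b^2 - 18*b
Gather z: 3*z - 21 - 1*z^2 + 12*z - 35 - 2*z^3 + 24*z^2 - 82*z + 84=-2*z^3 + 23*z^2 - 67*z + 28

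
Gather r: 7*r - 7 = 7*r - 7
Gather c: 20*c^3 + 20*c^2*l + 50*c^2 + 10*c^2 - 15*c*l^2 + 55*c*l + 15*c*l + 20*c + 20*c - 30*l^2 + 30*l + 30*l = 20*c^3 + c^2*(20*l + 60) + c*(-15*l^2 + 70*l + 40) - 30*l^2 + 60*l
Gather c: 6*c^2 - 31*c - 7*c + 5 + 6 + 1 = 6*c^2 - 38*c + 12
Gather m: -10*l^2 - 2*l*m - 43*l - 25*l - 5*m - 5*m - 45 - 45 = -10*l^2 - 68*l + m*(-2*l - 10) - 90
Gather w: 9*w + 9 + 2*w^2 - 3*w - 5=2*w^2 + 6*w + 4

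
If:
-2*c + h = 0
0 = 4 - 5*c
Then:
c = 4/5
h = 8/5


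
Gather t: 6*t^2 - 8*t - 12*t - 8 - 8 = 6*t^2 - 20*t - 16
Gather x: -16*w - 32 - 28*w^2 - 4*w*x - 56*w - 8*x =-28*w^2 - 72*w + x*(-4*w - 8) - 32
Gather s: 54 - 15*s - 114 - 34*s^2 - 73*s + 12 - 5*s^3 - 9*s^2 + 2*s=-5*s^3 - 43*s^2 - 86*s - 48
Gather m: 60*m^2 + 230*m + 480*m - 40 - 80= 60*m^2 + 710*m - 120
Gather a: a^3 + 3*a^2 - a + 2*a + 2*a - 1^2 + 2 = a^3 + 3*a^2 + 3*a + 1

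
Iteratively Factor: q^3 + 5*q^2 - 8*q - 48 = (q - 3)*(q^2 + 8*q + 16) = (q - 3)*(q + 4)*(q + 4)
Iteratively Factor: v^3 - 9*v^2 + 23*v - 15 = (v - 1)*(v^2 - 8*v + 15) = (v - 3)*(v - 1)*(v - 5)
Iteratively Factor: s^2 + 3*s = (s)*(s + 3)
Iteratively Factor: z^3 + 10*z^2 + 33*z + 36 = (z + 4)*(z^2 + 6*z + 9) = (z + 3)*(z + 4)*(z + 3)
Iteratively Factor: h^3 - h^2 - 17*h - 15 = (h - 5)*(h^2 + 4*h + 3) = (h - 5)*(h + 3)*(h + 1)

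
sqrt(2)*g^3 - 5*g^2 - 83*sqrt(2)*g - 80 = (g - 8*sqrt(2))*(g + 5*sqrt(2))*(sqrt(2)*g + 1)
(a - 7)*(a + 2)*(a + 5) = a^3 - 39*a - 70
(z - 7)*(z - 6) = z^2 - 13*z + 42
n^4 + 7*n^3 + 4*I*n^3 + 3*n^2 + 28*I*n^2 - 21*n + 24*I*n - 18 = (n + 1)*(n + 6)*(n + I)*(n + 3*I)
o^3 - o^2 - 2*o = o*(o - 2)*(o + 1)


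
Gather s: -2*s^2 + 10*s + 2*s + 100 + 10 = -2*s^2 + 12*s + 110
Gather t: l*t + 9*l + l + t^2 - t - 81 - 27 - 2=10*l + t^2 + t*(l - 1) - 110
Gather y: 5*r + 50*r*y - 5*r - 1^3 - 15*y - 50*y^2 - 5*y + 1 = -50*y^2 + y*(50*r - 20)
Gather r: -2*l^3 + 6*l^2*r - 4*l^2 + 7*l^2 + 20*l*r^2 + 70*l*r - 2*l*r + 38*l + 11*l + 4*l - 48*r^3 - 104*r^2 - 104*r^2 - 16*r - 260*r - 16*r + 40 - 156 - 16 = -2*l^3 + 3*l^2 + 53*l - 48*r^3 + r^2*(20*l - 208) + r*(6*l^2 + 68*l - 292) - 132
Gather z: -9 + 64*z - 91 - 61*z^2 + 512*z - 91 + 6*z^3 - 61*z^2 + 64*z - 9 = 6*z^3 - 122*z^2 + 640*z - 200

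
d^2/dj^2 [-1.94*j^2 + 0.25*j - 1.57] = -3.88000000000000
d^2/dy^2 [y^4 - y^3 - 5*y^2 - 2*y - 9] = 12*y^2 - 6*y - 10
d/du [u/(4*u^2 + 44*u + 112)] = (28 - u^2)/(4*(u^4 + 22*u^3 + 177*u^2 + 616*u + 784))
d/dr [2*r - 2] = 2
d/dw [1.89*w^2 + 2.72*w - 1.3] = 3.78*w + 2.72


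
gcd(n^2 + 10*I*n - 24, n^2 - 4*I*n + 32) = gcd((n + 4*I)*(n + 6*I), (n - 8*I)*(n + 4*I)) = n + 4*I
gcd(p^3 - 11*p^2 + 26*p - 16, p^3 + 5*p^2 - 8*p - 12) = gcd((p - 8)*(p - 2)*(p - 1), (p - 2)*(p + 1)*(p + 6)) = p - 2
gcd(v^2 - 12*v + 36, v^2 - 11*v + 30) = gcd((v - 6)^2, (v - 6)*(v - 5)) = v - 6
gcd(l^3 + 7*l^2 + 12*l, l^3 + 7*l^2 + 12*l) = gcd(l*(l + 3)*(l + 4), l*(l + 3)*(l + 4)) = l^3 + 7*l^2 + 12*l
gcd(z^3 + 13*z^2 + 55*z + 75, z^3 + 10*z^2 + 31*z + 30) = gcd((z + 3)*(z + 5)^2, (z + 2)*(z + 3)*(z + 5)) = z^2 + 8*z + 15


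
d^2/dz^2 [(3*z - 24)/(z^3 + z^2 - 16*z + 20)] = 6*(3*z^3 - 33*z^2 - 191*z - 392)/(z^7 + 7*z^6 - 21*z^5 - 147*z^4 + 336*z^3 + 840*z^2 - 2800*z + 2000)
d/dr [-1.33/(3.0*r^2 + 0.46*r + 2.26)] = (7.98*r + 0.6118)/(3.0*r^2 + 0.46*r + 2.26)^2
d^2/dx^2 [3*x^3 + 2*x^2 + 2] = 18*x + 4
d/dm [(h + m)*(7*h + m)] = 8*h + 2*m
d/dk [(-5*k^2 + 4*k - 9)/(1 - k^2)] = 4*(k^2 - 7*k + 1)/(k^4 - 2*k^2 + 1)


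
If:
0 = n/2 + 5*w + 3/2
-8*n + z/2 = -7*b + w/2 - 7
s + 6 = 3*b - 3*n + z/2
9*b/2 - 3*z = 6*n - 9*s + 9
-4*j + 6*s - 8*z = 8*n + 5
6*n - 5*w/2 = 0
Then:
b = 6946/875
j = 649013/3500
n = -3/25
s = -7962/175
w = -36/125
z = -15918/125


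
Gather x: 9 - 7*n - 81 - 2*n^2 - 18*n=-2*n^2 - 25*n - 72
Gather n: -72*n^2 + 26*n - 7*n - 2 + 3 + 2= -72*n^2 + 19*n + 3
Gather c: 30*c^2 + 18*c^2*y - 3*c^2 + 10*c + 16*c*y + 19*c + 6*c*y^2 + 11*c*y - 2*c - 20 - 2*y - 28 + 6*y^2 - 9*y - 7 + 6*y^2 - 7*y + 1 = c^2*(18*y + 27) + c*(6*y^2 + 27*y + 27) + 12*y^2 - 18*y - 54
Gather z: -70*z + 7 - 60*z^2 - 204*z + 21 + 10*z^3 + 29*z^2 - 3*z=10*z^3 - 31*z^2 - 277*z + 28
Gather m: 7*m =7*m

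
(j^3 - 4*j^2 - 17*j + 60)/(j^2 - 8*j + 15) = j + 4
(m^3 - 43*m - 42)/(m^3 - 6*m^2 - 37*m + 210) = (m + 1)/(m - 5)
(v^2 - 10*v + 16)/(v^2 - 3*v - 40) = (v - 2)/(v + 5)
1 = 1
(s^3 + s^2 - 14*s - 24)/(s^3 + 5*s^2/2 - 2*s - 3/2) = 2*(s^2 - 2*s - 8)/(2*s^2 - s - 1)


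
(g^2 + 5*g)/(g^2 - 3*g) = (g + 5)/(g - 3)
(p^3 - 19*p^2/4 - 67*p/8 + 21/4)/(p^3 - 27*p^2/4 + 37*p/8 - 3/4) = (4*p + 7)/(4*p - 1)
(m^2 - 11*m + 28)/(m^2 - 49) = (m - 4)/(m + 7)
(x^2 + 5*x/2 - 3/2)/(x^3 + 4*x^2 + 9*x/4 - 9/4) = 2/(2*x + 3)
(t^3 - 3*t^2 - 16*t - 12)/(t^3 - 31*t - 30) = (t + 2)/(t + 5)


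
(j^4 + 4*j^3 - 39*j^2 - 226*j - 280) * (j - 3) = j^5 + j^4 - 51*j^3 - 109*j^2 + 398*j + 840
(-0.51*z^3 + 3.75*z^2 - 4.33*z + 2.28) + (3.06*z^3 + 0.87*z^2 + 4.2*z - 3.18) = 2.55*z^3 + 4.62*z^2 - 0.13*z - 0.9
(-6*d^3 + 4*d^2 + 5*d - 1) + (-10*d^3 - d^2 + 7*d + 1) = -16*d^3 + 3*d^2 + 12*d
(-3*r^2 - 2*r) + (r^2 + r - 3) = -2*r^2 - r - 3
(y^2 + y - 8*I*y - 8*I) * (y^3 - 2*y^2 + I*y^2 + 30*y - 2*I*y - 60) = y^5 - y^4 - 7*I*y^4 + 36*y^3 + 7*I*y^3 - 38*y^2 - 226*I*y^2 - 76*y + 240*I*y + 480*I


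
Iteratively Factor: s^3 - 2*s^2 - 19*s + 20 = (s - 1)*(s^2 - s - 20) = (s - 1)*(s + 4)*(s - 5)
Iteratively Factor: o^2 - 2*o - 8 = (o - 4)*(o + 2)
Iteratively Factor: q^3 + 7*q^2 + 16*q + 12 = (q + 2)*(q^2 + 5*q + 6) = (q + 2)*(q + 3)*(q + 2)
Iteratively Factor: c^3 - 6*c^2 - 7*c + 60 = (c + 3)*(c^2 - 9*c + 20) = (c - 5)*(c + 3)*(c - 4)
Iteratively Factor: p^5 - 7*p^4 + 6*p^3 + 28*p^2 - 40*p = (p - 2)*(p^4 - 5*p^3 - 4*p^2 + 20*p) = (p - 5)*(p - 2)*(p^3 - 4*p) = (p - 5)*(p - 2)^2*(p^2 + 2*p) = p*(p - 5)*(p - 2)^2*(p + 2)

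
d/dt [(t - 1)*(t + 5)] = 2*t + 4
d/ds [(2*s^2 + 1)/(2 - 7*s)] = (-14*s^2 + 8*s + 7)/(49*s^2 - 28*s + 4)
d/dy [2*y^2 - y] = 4*y - 1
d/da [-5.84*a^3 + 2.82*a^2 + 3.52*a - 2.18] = -17.52*a^2 + 5.64*a + 3.52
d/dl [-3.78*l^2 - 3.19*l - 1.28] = -7.56*l - 3.19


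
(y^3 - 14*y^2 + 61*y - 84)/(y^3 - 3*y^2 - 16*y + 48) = (y - 7)/(y + 4)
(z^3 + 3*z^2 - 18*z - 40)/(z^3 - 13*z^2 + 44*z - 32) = (z^2 + 7*z + 10)/(z^2 - 9*z + 8)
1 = 1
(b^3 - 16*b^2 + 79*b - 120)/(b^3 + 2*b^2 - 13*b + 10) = (b^3 - 16*b^2 + 79*b - 120)/(b^3 + 2*b^2 - 13*b + 10)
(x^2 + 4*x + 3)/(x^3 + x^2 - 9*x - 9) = 1/(x - 3)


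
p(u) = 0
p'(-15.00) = 0.00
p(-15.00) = 0.00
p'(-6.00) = 0.00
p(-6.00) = 0.00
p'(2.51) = 0.00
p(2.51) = 0.00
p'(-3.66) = 0.00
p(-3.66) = 0.00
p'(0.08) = 0.00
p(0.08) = 0.00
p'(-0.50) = 0.00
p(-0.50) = 0.00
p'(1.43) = 0.00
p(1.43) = 0.00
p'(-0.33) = 0.00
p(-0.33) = 0.00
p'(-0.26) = 0.00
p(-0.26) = 0.00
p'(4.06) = 0.00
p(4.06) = 0.00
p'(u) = 0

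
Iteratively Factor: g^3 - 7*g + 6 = (g - 1)*(g^2 + g - 6) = (g - 1)*(g + 3)*(g - 2)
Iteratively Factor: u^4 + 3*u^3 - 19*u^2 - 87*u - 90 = (u + 3)*(u^3 - 19*u - 30) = (u + 2)*(u + 3)*(u^2 - 2*u - 15) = (u - 5)*(u + 2)*(u + 3)*(u + 3)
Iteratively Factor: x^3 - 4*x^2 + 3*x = (x)*(x^2 - 4*x + 3) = x*(x - 3)*(x - 1)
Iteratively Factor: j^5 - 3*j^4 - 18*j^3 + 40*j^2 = (j - 2)*(j^4 - j^3 - 20*j^2) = (j - 2)*(j + 4)*(j^3 - 5*j^2) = j*(j - 2)*(j + 4)*(j^2 - 5*j) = j^2*(j - 2)*(j + 4)*(j - 5)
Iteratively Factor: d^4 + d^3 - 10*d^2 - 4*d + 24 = (d - 2)*(d^3 + 3*d^2 - 4*d - 12) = (d - 2)*(d + 3)*(d^2 - 4) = (d - 2)*(d + 2)*(d + 3)*(d - 2)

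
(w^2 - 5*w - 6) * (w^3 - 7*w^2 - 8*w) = w^5 - 12*w^4 + 21*w^3 + 82*w^2 + 48*w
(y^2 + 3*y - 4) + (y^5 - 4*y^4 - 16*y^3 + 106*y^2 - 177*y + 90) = y^5 - 4*y^4 - 16*y^3 + 107*y^2 - 174*y + 86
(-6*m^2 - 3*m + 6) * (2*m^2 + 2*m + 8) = -12*m^4 - 18*m^3 - 42*m^2 - 12*m + 48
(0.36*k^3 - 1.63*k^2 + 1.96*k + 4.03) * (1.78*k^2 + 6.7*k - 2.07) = 0.6408*k^5 - 0.4894*k^4 - 8.1774*k^3 + 23.6795*k^2 + 22.9438*k - 8.3421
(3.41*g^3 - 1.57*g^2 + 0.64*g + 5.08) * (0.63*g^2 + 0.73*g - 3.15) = 2.1483*g^5 + 1.5002*g^4 - 11.4844*g^3 + 8.6131*g^2 + 1.6924*g - 16.002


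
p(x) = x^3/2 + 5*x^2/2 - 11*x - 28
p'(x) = 3*x^2/2 + 5*x - 11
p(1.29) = -36.96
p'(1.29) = -2.05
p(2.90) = -26.68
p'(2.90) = 16.12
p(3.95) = -1.63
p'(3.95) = 32.15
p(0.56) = -33.29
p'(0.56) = -7.73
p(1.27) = -36.91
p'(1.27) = -2.23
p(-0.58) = -20.88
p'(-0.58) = -13.40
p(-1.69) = -4.68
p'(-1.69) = -15.17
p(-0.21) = -25.58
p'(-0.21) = -11.98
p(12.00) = 1064.00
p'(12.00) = 265.00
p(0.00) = -28.00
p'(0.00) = -11.00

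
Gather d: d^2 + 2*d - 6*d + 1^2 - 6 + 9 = d^2 - 4*d + 4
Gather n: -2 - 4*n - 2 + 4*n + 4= 0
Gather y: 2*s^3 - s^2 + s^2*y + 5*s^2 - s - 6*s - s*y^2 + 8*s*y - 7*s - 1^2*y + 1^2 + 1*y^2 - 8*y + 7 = 2*s^3 + 4*s^2 - 14*s + y^2*(1 - s) + y*(s^2 + 8*s - 9) + 8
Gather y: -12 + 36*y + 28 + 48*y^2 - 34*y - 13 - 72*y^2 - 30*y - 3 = -24*y^2 - 28*y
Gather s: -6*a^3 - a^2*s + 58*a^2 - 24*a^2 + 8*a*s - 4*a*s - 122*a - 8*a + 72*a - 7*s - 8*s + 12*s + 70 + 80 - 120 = -6*a^3 + 34*a^2 - 58*a + s*(-a^2 + 4*a - 3) + 30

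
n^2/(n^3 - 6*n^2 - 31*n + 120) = n^2/(n^3 - 6*n^2 - 31*n + 120)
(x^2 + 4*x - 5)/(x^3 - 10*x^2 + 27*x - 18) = (x + 5)/(x^2 - 9*x + 18)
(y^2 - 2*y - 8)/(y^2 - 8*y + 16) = (y + 2)/(y - 4)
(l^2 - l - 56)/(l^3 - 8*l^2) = (l + 7)/l^2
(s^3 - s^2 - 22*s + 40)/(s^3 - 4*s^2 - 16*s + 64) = (s^2 + 3*s - 10)/(s^2 - 16)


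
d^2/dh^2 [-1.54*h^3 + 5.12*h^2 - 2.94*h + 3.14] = 10.24 - 9.24*h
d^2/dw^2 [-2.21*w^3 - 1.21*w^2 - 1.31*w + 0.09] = -13.26*w - 2.42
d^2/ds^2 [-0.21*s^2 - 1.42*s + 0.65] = -0.420000000000000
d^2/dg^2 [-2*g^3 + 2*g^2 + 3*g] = 4 - 12*g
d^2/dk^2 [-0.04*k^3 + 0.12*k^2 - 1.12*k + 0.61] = 0.24 - 0.24*k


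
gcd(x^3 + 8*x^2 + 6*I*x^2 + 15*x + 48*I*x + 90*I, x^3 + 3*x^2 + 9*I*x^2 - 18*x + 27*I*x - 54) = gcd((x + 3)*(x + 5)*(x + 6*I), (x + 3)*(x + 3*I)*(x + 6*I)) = x^2 + x*(3 + 6*I) + 18*I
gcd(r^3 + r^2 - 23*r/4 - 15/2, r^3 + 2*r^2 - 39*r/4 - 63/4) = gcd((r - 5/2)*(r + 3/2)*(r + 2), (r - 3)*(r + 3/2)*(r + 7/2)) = r + 3/2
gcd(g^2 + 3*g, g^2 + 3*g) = g^2 + 3*g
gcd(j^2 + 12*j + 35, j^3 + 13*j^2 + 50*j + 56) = j + 7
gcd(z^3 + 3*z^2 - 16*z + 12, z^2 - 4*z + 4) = z - 2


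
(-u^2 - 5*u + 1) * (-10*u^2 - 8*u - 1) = 10*u^4 + 58*u^3 + 31*u^2 - 3*u - 1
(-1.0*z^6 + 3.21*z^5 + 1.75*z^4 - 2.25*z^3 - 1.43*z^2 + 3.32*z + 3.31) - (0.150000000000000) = -1.0*z^6 + 3.21*z^5 + 1.75*z^4 - 2.25*z^3 - 1.43*z^2 + 3.32*z + 3.16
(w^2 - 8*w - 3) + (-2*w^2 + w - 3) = -w^2 - 7*w - 6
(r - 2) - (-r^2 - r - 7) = r^2 + 2*r + 5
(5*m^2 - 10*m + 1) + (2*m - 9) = 5*m^2 - 8*m - 8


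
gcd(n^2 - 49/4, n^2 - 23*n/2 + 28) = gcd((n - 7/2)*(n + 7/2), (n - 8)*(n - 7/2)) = n - 7/2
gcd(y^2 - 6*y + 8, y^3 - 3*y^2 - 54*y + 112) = y - 2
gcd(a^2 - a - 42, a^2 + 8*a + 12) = a + 6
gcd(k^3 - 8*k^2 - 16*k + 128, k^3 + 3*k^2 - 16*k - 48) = k^2 - 16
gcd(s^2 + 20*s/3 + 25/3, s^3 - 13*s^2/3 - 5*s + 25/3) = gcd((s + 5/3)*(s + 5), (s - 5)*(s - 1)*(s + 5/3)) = s + 5/3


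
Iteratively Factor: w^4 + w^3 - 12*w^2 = (w)*(w^3 + w^2 - 12*w) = w*(w - 3)*(w^2 + 4*w) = w^2*(w - 3)*(w + 4)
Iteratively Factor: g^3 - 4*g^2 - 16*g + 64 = (g - 4)*(g^2 - 16) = (g - 4)*(g + 4)*(g - 4)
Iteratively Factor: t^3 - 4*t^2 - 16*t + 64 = (t - 4)*(t^2 - 16) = (t - 4)*(t + 4)*(t - 4)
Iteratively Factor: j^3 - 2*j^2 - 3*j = (j + 1)*(j^2 - 3*j) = j*(j + 1)*(j - 3)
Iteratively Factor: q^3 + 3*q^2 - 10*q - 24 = (q - 3)*(q^2 + 6*q + 8) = (q - 3)*(q + 2)*(q + 4)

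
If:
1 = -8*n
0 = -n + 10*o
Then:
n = -1/8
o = -1/80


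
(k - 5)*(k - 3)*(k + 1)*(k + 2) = k^4 - 5*k^3 - 7*k^2 + 29*k + 30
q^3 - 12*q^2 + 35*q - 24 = (q - 8)*(q - 3)*(q - 1)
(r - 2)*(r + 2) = r^2 - 4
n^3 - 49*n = n*(n - 7)*(n + 7)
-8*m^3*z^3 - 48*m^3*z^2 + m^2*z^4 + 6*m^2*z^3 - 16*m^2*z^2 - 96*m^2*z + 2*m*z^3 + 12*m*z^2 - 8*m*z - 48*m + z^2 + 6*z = (-8*m + z)*(z + 6)*(m*z + 1)^2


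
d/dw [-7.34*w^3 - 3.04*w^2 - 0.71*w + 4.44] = -22.02*w^2 - 6.08*w - 0.71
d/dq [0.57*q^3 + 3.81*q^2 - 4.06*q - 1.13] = 1.71*q^2 + 7.62*q - 4.06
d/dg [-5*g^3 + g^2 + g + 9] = -15*g^2 + 2*g + 1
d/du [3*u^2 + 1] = 6*u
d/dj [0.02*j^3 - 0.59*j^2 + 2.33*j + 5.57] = 0.06*j^2 - 1.18*j + 2.33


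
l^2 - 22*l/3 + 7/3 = (l - 7)*(l - 1/3)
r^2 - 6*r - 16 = (r - 8)*(r + 2)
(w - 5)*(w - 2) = w^2 - 7*w + 10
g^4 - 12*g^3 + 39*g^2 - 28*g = g*(g - 7)*(g - 4)*(g - 1)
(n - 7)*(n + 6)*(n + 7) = n^3 + 6*n^2 - 49*n - 294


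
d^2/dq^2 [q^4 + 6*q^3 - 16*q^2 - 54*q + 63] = 12*q^2 + 36*q - 32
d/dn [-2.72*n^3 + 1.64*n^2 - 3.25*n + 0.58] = -8.16*n^2 + 3.28*n - 3.25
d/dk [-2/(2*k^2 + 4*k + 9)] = 8*(k + 1)/(2*k^2 + 4*k + 9)^2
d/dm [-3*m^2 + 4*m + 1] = 4 - 6*m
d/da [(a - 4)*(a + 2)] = 2*a - 2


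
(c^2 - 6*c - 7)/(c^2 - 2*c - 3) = (c - 7)/(c - 3)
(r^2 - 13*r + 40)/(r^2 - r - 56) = (r - 5)/(r + 7)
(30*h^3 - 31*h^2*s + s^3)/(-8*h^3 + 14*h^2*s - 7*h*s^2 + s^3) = (-30*h^2 + h*s + s^2)/(8*h^2 - 6*h*s + s^2)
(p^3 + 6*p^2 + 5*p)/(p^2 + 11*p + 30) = p*(p + 1)/(p + 6)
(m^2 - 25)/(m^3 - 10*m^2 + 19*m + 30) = (m + 5)/(m^2 - 5*m - 6)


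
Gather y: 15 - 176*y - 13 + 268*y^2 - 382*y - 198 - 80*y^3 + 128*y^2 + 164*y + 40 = -80*y^3 + 396*y^2 - 394*y - 156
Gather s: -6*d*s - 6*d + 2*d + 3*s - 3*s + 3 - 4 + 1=-6*d*s - 4*d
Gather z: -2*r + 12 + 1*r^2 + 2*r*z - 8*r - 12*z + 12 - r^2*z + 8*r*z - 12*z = r^2 - 10*r + z*(-r^2 + 10*r - 24) + 24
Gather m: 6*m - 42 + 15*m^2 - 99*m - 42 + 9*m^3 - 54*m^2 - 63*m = 9*m^3 - 39*m^2 - 156*m - 84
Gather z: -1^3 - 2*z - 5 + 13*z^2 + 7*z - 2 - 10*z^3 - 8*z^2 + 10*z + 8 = -10*z^3 + 5*z^2 + 15*z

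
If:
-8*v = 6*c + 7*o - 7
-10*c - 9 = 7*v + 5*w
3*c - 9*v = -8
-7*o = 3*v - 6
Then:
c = -31/69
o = 87/161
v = 17/23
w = -668/345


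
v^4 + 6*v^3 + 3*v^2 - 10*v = v*(v - 1)*(v + 2)*(v + 5)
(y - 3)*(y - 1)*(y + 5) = y^3 + y^2 - 17*y + 15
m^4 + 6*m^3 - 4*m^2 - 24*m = m*(m - 2)*(m + 2)*(m + 6)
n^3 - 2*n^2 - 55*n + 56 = (n - 8)*(n - 1)*(n + 7)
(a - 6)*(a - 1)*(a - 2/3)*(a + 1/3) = a^4 - 22*a^3/3 + 73*a^2/9 - 4*a/9 - 4/3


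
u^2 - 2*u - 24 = (u - 6)*(u + 4)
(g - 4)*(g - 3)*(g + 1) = g^3 - 6*g^2 + 5*g + 12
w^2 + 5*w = w*(w + 5)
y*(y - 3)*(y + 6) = y^3 + 3*y^2 - 18*y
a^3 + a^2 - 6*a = a*(a - 2)*(a + 3)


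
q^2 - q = q*(q - 1)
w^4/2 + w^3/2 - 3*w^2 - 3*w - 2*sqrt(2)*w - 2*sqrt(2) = (w/2 + sqrt(2)/2)*(w + 1)*(w - 2*sqrt(2))*(w + sqrt(2))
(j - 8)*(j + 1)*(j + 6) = j^3 - j^2 - 50*j - 48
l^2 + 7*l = l*(l + 7)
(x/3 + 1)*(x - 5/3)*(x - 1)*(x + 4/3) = x^4/3 + 5*x^3/9 - 53*x^2/27 - 31*x/27 + 20/9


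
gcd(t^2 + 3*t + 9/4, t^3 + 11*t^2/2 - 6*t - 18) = t + 3/2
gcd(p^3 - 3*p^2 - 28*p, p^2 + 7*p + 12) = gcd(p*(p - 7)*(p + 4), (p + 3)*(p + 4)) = p + 4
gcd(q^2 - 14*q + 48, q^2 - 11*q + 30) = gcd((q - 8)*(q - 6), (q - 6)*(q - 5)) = q - 6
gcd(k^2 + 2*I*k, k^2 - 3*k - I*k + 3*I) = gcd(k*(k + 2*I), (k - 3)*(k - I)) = 1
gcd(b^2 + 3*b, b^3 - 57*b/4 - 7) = 1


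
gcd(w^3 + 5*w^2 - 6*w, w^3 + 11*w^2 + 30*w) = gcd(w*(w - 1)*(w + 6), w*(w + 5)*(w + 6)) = w^2 + 6*w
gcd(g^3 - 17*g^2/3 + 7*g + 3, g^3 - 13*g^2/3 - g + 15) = g^2 - 6*g + 9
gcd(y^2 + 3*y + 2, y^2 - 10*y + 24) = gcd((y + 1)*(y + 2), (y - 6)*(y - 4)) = 1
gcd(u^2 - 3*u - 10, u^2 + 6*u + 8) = u + 2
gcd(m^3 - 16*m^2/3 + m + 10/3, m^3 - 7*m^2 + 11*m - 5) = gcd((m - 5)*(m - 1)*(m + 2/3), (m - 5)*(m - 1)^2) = m^2 - 6*m + 5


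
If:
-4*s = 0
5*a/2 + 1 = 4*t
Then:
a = 8*t/5 - 2/5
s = 0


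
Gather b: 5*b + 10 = 5*b + 10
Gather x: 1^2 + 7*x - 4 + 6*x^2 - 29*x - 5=6*x^2 - 22*x - 8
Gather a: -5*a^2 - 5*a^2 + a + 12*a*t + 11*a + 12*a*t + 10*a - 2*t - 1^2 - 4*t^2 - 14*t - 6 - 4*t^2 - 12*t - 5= -10*a^2 + a*(24*t + 22) - 8*t^2 - 28*t - 12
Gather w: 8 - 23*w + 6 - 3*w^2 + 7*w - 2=-3*w^2 - 16*w + 12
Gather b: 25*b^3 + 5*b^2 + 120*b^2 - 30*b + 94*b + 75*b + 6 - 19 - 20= 25*b^3 + 125*b^2 + 139*b - 33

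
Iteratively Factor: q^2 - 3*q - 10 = (q - 5)*(q + 2)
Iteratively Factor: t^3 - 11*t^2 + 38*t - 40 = (t - 5)*(t^2 - 6*t + 8) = (t - 5)*(t - 2)*(t - 4)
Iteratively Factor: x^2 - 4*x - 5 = (x - 5)*(x + 1)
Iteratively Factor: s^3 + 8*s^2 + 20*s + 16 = (s + 4)*(s^2 + 4*s + 4) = (s + 2)*(s + 4)*(s + 2)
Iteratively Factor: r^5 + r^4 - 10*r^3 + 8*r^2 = (r)*(r^4 + r^3 - 10*r^2 + 8*r) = r*(r + 4)*(r^3 - 3*r^2 + 2*r) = r^2*(r + 4)*(r^2 - 3*r + 2) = r^2*(r - 2)*(r + 4)*(r - 1)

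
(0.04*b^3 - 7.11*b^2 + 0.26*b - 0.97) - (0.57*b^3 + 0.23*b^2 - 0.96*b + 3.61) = -0.53*b^3 - 7.34*b^2 + 1.22*b - 4.58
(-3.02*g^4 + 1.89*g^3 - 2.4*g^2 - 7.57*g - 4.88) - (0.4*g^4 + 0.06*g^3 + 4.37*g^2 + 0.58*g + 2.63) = -3.42*g^4 + 1.83*g^3 - 6.77*g^2 - 8.15*g - 7.51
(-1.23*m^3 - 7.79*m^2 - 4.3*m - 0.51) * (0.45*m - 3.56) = -0.5535*m^4 + 0.8733*m^3 + 25.7974*m^2 + 15.0785*m + 1.8156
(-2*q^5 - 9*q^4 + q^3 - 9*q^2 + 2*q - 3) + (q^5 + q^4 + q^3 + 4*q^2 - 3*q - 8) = -q^5 - 8*q^4 + 2*q^3 - 5*q^2 - q - 11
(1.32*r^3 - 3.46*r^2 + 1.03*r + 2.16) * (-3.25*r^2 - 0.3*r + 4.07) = -4.29*r^5 + 10.849*r^4 + 3.0629*r^3 - 21.4112*r^2 + 3.5441*r + 8.7912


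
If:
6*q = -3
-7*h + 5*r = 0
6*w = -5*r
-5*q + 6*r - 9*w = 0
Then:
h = -25/189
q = -1/2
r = -5/27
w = 25/162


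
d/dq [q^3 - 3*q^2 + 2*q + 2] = 3*q^2 - 6*q + 2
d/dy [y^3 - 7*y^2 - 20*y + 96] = 3*y^2 - 14*y - 20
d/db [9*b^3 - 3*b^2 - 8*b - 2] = 27*b^2 - 6*b - 8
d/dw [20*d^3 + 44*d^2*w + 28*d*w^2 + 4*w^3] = 44*d^2 + 56*d*w + 12*w^2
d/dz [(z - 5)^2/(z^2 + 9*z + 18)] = (19*z^2 - 14*z - 405)/(z^4 + 18*z^3 + 117*z^2 + 324*z + 324)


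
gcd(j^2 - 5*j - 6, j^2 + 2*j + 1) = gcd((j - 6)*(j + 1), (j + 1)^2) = j + 1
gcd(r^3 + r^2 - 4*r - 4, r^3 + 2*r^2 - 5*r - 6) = r^2 - r - 2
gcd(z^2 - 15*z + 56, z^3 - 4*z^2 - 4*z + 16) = 1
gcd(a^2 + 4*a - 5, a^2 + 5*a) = a + 5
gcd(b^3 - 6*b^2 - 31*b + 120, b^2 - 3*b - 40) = b^2 - 3*b - 40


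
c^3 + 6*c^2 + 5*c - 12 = (c - 1)*(c + 3)*(c + 4)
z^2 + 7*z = z*(z + 7)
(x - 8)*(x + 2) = x^2 - 6*x - 16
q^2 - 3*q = q*(q - 3)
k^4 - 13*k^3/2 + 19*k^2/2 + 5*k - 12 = (k - 4)*(k - 2)*(k - 3/2)*(k + 1)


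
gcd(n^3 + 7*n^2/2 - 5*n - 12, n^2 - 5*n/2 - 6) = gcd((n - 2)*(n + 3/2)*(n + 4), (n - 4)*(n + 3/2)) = n + 3/2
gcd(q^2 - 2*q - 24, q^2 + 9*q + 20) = q + 4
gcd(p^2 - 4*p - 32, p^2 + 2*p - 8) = p + 4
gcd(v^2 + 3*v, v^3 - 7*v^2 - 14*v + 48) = v + 3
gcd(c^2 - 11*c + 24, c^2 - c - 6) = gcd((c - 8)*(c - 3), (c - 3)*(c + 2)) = c - 3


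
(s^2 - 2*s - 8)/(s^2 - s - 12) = (s + 2)/(s + 3)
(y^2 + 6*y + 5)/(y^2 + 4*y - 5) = (y + 1)/(y - 1)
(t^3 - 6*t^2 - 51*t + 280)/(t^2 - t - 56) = t - 5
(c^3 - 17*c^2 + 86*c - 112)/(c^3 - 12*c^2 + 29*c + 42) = (c^2 - 10*c + 16)/(c^2 - 5*c - 6)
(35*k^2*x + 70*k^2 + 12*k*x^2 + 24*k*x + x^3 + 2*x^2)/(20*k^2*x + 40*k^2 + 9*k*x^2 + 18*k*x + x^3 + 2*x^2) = (7*k + x)/(4*k + x)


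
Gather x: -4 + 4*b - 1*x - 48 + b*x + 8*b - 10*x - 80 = 12*b + x*(b - 11) - 132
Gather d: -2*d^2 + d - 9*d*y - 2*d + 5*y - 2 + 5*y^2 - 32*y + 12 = -2*d^2 + d*(-9*y - 1) + 5*y^2 - 27*y + 10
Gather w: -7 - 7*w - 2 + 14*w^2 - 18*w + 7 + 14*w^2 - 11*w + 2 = 28*w^2 - 36*w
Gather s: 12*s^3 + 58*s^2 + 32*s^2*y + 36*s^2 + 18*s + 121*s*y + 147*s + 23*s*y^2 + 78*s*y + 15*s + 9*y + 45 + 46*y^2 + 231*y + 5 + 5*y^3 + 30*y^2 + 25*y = 12*s^3 + s^2*(32*y + 94) + s*(23*y^2 + 199*y + 180) + 5*y^3 + 76*y^2 + 265*y + 50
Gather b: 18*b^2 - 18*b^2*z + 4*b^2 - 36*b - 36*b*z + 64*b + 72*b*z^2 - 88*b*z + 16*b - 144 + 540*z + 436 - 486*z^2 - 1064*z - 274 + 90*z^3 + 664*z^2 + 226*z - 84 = b^2*(22 - 18*z) + b*(72*z^2 - 124*z + 44) + 90*z^3 + 178*z^2 - 298*z - 66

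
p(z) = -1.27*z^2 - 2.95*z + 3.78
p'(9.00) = -25.81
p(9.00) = -125.64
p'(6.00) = -18.19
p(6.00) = -59.64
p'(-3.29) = 5.41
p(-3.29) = -0.26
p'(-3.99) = 7.18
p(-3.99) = -4.67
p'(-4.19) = 7.69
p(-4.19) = -6.16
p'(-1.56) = 1.01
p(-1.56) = 5.29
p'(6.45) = -19.33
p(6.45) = -68.08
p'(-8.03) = 17.45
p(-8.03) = -54.42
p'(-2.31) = 2.92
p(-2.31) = 3.82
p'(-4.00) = 7.21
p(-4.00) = -4.74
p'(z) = -2.54*z - 2.95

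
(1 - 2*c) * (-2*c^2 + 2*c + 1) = 4*c^3 - 6*c^2 + 1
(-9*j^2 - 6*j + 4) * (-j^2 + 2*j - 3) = 9*j^4 - 12*j^3 + 11*j^2 + 26*j - 12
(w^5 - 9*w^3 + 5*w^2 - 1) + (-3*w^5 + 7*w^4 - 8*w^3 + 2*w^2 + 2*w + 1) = -2*w^5 + 7*w^4 - 17*w^3 + 7*w^2 + 2*w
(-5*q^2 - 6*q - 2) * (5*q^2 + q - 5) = -25*q^4 - 35*q^3 + 9*q^2 + 28*q + 10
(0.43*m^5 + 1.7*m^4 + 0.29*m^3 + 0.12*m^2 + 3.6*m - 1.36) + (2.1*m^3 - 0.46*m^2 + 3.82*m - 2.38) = 0.43*m^5 + 1.7*m^4 + 2.39*m^3 - 0.34*m^2 + 7.42*m - 3.74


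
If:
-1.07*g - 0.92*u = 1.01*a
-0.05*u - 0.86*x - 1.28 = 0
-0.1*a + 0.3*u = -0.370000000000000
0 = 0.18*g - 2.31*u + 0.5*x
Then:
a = 2.33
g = -1.81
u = -0.46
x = -1.46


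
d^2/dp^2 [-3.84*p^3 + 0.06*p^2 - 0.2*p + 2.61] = 0.12 - 23.04*p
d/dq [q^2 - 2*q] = 2*q - 2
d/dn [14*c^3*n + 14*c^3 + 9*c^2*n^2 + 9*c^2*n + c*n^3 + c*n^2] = c*(14*c^2 + 18*c*n + 9*c + 3*n^2 + 2*n)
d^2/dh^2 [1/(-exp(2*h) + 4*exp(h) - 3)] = 4*(-(1 - exp(h))*(exp(2*h) - 4*exp(h) + 3) - 2*(exp(h) - 2)^2*exp(h))*exp(h)/(exp(2*h) - 4*exp(h) + 3)^3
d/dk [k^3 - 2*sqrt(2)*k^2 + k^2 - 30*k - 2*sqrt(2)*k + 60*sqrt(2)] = 3*k^2 - 4*sqrt(2)*k + 2*k - 30 - 2*sqrt(2)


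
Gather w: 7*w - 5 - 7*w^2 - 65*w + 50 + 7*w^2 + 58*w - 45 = 0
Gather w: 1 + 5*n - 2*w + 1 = 5*n - 2*w + 2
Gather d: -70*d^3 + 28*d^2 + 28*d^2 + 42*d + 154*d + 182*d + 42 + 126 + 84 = -70*d^3 + 56*d^2 + 378*d + 252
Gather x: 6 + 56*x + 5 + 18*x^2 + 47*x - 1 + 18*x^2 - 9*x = 36*x^2 + 94*x + 10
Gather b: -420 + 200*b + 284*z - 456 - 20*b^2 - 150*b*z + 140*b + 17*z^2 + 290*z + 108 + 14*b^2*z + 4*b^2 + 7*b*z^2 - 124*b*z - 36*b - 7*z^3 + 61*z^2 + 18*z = b^2*(14*z - 16) + b*(7*z^2 - 274*z + 304) - 7*z^3 + 78*z^2 + 592*z - 768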